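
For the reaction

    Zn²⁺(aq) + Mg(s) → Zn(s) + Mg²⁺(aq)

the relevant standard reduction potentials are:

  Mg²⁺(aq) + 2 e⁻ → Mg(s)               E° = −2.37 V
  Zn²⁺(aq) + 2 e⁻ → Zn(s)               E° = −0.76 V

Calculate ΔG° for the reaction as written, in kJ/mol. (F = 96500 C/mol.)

−311 kJ/mol

In the reaction as written Zn²⁺(aq) is reduced, so the Zn²⁺/Zn couple is the cathode and Mg²⁺/Mg is the anode.
E°cell = −0.76 − (−2.37) = +1.61 V; balancing electrons gives n = 2.
ΔG° = −nFE°cell = −(2)(96500)(+1.61) J/mol = −311 kJ/mol.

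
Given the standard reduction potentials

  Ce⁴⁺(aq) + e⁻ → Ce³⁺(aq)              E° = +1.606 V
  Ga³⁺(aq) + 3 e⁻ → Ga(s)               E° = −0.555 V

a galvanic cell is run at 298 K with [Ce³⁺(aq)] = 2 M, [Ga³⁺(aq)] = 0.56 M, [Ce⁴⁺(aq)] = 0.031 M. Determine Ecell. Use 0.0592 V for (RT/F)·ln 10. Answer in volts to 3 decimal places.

The Ce⁴⁺/Ce³⁺ couple has the more positive E°, so it is the cathode; Ga³⁺/Ga is the anode.
The standard potential is +1.606 − (−0.555) = +2.161 V and the balanced reaction transfers n = 3 electrons.
Balancing gives 3 Ce⁴⁺(aq) + Ga(s) → 3 Ce³⁺(aq) + Ga³⁺(aq); hence Q = ([Ce³⁺(aq)]^3·[Ga³⁺(aq)]) / [Ce⁴⁺(aq)]^3 = 1.5×10^5 (log Q = 5.177).
By the Nernst equation, E = +2.161 − (0.0592/3)·(5.177) = +2.059 V.

+2.059 V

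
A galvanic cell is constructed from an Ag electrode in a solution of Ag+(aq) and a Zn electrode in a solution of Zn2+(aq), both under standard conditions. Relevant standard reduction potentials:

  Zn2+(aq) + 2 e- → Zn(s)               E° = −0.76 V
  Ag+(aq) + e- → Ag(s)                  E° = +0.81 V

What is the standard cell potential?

The Ag⁺/Ag couple has the higher E°, so Ag ion is reduced (cathode) and Zn is oxidized (anode).
E°cell = E°(cathode) − E°(anode) = +0.81 − (−0.76) = +1.57 V.

+1.57 V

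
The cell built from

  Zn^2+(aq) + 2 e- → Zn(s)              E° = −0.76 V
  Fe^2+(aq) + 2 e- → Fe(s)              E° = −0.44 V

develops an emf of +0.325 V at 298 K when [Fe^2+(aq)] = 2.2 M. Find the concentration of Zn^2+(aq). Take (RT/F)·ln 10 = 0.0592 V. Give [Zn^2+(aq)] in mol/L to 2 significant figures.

1.5 M

With Fe²⁺/Fe at the cathode and Zn²⁺/Zn at the anode, E°cell = −0.44 − (−0.76) = +0.32 V (n = 2).
Rearranging E = E° − (0.0592/n)·log Q gives log Q = 2(+0.32 − (+0.325))/0.0592 = −0.169.
For Fe^2+(aq) + Zn(s) → Fe(s) + Zn^2+(aq), the reaction quotient is Q = [Zn^2+(aq)] / [Fe^2+(aq)].
Solving for the unknown gives log [Zn^2+(aq)] = 0.173, so [Zn^2+(aq)] ≈ 1.5 M.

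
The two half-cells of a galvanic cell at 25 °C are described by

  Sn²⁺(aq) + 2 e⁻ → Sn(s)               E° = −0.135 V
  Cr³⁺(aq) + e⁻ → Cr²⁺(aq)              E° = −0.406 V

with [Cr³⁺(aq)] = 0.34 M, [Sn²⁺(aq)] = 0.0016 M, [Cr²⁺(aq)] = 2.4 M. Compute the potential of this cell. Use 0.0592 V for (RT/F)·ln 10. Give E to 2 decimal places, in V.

The Sn²⁺/Sn couple has the more positive E°, so it is the cathode; Cr³⁺/Cr²⁺ is the anode.
E°cell = −0.135 − (−0.406) = +0.271 V, with n = 2 electrons transferred.
For the overall reaction Sn²⁺(aq) + 2 Cr²⁺(aq) → Sn(s) + 2 Cr³⁺(aq), Q = [Cr³⁺(aq)]^2 / ([Sn²⁺(aq)]·[Cr²⁺(aq)]^2) = 12.5, giving log Q = 1.098.
Applying E = E° − (RT ln10/nF)·log Q gives +0.271 − (0.0592/2)(1.098) = +0.24 V.

+0.24 V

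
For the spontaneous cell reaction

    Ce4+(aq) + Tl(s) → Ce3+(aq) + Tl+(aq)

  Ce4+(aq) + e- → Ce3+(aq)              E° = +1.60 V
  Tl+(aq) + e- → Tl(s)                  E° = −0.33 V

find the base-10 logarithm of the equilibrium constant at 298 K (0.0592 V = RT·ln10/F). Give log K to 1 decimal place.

The Ce⁴⁺/Ce³⁺ couple is reduced (cathode); E°cell = +1.60 − (−0.33) = +1.93 V with n = 1.
At equilibrium E = 0, so log K = nE°cell / 0.0592 = (1)(+1.93) / 0.0592 = 32.6.

log K = 32.6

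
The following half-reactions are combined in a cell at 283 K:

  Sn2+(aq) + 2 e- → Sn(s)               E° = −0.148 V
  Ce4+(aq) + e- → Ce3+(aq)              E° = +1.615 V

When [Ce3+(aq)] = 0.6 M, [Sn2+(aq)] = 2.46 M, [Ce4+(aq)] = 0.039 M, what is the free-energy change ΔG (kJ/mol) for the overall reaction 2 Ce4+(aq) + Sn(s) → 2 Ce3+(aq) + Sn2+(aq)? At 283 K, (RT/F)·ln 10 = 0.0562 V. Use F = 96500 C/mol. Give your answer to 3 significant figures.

−325 kJ/mol

With Ce⁴⁺/Ce³⁺ reduced at the cathode, E°cell = +1.615 − (−0.148) = +1.763 V and n = 2.
The reaction quotient is ([Ce3+(aq)]^2·[Sn2+(aq)]) / [Ce4+(aq)]^2 = 582; by Nernst, E = +1.763 − (0.0562/2)(2.765) = +1.6853 V.
ΔG = −nFE = −(2)(96500)(+1.6853) J/mol = −325 kJ/mol.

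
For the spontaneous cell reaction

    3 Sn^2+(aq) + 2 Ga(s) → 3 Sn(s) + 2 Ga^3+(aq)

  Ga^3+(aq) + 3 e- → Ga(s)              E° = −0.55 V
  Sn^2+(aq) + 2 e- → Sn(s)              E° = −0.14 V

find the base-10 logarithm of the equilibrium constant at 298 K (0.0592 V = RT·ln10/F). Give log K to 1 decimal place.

The Sn²⁺/Sn couple is reduced (cathode); E°cell = −0.14 − (−0.55) = +0.41 V with n = 6.
At equilibrium E = 0, so log K = nE°cell / 0.0592 = (6)(+0.41) / 0.0592 = 41.6.

log K = 41.6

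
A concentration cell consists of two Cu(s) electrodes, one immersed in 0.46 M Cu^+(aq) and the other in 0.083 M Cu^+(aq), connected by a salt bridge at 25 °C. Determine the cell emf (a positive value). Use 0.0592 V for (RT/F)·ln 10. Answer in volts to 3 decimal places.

For a concentration cell E°cell = 0, since both electrodes use the same couple.
The compartment with the higher Cu^+(aq) concentration (0.46 M) acts as the cathode; ions are reduced there and produced at the dilute (0.083 M) anode.
With n = 1, Ecell = −(0.0592/1)·log([dilute]/[conc]) = −(0.0592/1)·log(0.083/0.46) = +0.044 V.

0.044 V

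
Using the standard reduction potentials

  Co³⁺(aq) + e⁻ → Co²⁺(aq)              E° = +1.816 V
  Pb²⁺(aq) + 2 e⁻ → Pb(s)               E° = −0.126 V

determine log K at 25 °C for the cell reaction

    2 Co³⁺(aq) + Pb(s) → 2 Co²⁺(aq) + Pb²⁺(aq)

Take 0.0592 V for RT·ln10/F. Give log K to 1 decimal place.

The Co³⁺/Co²⁺ couple is reduced (cathode); E°cell = +1.816 − (−0.126) = +1.942 V with n = 2.
At equilibrium E = 0, so log K = nE°cell / 0.0592 = (2)(+1.942) / 0.0592 = 65.6.

log K = 65.6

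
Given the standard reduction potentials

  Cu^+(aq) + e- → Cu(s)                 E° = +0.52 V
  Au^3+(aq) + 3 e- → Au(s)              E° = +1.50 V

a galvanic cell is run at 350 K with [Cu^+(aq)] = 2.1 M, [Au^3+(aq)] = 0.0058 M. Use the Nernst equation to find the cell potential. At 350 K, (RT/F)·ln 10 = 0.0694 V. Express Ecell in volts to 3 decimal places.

+0.906 V

Since E°(Au³⁺/Au) > E°(Cu⁺/Cu), Au³⁺/Au serves as the cathode.
E°cell = +1.50 − (+0.52) = +0.98 V, with n = 3 electrons transferred.
For the overall reaction Au^3+(aq) + 3 Cu(s) → Au(s) + 3 Cu^+(aq), Q = [Cu^+(aq)]^3 / [Au^3+(aq)] = 1.6×10^3, giving log Q = 3.203.
E = E° − (0.0694/n)·log Q = +0.98 − (0.0694/3)(3.203) = +0.906 V.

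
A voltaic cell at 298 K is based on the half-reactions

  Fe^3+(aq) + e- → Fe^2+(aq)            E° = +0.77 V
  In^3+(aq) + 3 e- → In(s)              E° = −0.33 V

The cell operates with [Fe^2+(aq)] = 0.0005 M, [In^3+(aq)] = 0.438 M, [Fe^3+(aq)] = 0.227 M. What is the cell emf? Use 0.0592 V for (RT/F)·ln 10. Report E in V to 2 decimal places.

+1.26 V

Fe³⁺/Fe²⁺ is reduced (cathode, E° = +0.77 V) and In³⁺/In is oxidized (anode).
E°cell = +0.77 − (−0.33) = +1.10 V, with n = 3 electrons transferred.
Balancing gives 3 Fe^3+(aq) + In(s) → 3 Fe^2+(aq) + In^3+(aq); hence Q = ([Fe^2+(aq)]^3·[In^3+(aq)]) / [Fe^3+(aq)]^3 = 4.68×10^−9 (log Q = −8.330).
E = E° − (0.0592/n)·log Q = +1.10 − (0.0592/3)(−8.330) = +1.26 V.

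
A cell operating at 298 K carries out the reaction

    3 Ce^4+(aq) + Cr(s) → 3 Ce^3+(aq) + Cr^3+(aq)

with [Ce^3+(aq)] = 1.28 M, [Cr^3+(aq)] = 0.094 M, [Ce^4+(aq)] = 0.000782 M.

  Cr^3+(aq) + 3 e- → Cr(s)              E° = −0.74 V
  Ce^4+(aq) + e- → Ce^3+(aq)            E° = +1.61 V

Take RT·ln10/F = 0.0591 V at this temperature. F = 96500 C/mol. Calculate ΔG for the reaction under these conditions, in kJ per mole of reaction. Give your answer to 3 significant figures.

−631 kJ/mol

With Ce⁴⁺/Ce³⁺ reduced at the cathode, E°cell = +1.61 − (−0.74) = +2.35 V and n = 3.
Here Q = ([Ce^3+(aq)]^3·[Cr^3+(aq)]) / [Ce^4+(aq)]^3 = 4.12×10^8 (log Q = 8.615), giving E = +2.35 − (0.0591/3)·(8.615) = +2.1803 V.
Finally ΔG = −nFE = −(3)(96500 C/mol)(+2.1803 V) = −631 kJ/mol.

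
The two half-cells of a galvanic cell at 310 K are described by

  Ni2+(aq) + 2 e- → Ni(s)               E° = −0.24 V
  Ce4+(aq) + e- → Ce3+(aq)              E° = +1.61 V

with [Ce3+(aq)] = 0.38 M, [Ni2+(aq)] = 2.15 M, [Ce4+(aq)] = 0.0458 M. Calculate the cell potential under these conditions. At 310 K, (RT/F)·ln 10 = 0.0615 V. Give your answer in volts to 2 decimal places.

+1.78 V

Since E°(Ce⁴⁺/Ce³⁺) > E°(Ni²⁺/Ni), Ce⁴⁺/Ce³⁺ serves as the cathode.
E°cell = +1.61 − (−0.24) = +1.85 V, with n = 2 electrons transferred.
The balanced reaction is 2 Ce4+(aq) + Ni(s) → 2 Ce3+(aq) + Ni2+(aq), so Q = ([Ce3+(aq)]^2·[Ni2+(aq)]) / [Ce4+(aq)]^2 = 148 and log Q = 2.170.
E = E° − (0.0615/n)·log Q = +1.85 − (0.0615/2)(2.170) = +1.78 V.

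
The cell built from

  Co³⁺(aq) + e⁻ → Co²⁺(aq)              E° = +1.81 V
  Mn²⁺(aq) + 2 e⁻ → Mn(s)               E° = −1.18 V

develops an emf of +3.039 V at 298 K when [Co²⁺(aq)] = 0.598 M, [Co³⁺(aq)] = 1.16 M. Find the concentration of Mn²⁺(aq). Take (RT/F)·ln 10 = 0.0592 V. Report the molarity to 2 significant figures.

0.083 M

With Co³⁺/Co²⁺ at the cathode and Mn²⁺/Mn at the anode, E°cell = +1.81 − (−1.18) = +2.99 V (n = 2).
Since E = E° − (0.0592/n)·log Q, log Q = n(E° − E)/0.0592 = −1.655.
The balanced reaction is 2 Co³⁺(aq) + Mn(s) → 2 Co²⁺(aq) + Mn²⁺(aq), so Q = ([Co²⁺(aq)]^2·[Mn²⁺(aq)]) / [Co³⁺(aq)]^2.
Isolating [Mn²⁺(aq)] in Q = 10^{−1.655} yields log [Mn²⁺(aq)] = −1.079, i.e. 0.083 M.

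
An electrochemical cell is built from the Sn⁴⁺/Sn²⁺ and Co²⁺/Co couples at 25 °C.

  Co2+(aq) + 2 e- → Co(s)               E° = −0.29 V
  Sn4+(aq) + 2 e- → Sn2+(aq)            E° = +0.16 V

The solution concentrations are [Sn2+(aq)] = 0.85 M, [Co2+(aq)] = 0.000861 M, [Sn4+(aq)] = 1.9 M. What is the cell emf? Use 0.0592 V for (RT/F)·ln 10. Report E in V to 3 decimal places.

Since E°(Sn⁴⁺/Sn²⁺) > E°(Co²⁺/Co), Sn⁴⁺/Sn²⁺ serves as the cathode.
The standard potential is +0.16 − (−0.29) = +0.45 V and the balanced reaction transfers n = 2 electrons.
Balancing gives Sn4+(aq) + Co(s) → Sn2+(aq) + Co2+(aq); hence Q = ([Sn2+(aq)]·[Co2+(aq)]) / [Sn4+(aq)] = 0.000385 (log Q = −3.414).
E = E° − (0.0592/n)·log Q = +0.45 − (0.0592/2)(−3.414) = +0.551 V.

+0.551 V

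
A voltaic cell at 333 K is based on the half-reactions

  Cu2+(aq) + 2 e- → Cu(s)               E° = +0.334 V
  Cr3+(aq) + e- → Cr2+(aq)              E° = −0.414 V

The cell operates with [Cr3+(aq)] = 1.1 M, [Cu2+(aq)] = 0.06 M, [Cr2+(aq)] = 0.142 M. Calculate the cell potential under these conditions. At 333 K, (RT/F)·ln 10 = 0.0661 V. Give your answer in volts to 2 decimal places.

The Cu²⁺/Cu couple has the more positive E°, so it is the cathode; Cr³⁺/Cr²⁺ is the anode.
E°cell = +0.334 − (−0.414) = +0.748 V, with n = 2 electrons transferred.
The balanced reaction is Cu2+(aq) + 2 Cr2+(aq) → Cu(s) + 2 Cr3+(aq), so Q = [Cr3+(aq)]^2 / ([Cu2+(aq)]·[Cr2+(aq)]^2) = 1×10^3 and log Q = 3.000.
By the Nernst equation, E = +0.748 − (0.0661/2)·(3.000) = +0.65 V.

+0.65 V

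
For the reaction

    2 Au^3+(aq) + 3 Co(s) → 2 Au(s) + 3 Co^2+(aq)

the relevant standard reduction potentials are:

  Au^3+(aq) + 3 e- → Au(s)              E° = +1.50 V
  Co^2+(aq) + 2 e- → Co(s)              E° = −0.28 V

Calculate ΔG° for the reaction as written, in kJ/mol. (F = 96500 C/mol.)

In the reaction as written Au^3+(aq) is reduced, so the Au³⁺/Au couple is the cathode and Co²⁺/Co is the anode.
E°cell = +1.50 − (−0.28) = +1.78 V; balancing electrons gives n = 6.
ΔG° = −nFE°cell = −(6)(96500)(+1.78) J/mol = −1031 kJ/mol.

−1031 kJ/mol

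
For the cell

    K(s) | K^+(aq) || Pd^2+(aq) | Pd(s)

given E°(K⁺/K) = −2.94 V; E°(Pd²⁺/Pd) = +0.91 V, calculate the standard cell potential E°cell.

+3.85 V

By convention the left-hand electrode in cell notation is the anode (oxidation) and the right-hand electrode is the cathode (reduction).
E°cell = E°(right) − E°(left) = +0.91 − (−2.94) = +3.85 V.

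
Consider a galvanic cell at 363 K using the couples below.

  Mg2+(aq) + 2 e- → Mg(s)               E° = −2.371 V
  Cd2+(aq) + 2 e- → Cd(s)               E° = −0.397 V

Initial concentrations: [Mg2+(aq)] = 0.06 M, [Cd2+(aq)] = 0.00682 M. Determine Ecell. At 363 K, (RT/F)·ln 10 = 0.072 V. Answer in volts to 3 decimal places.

+1.940 V

The Cd²⁺/Cd couple has the more positive E°, so it is the cathode; Mg²⁺/Mg is the anode.
E°cell = E°cat − E°an = −0.397 − (−2.371) = +1.974 V; n = 2.
Balancing gives Cd2+(aq) + Mg(s) → Cd(s) + Mg2+(aq); hence Q = [Mg2+(aq)] / [Cd2+(aq)] = 8.8 (log Q = 0.944).
E = E° − (0.072/n)·log Q = +1.974 − (0.072/2)(0.944) = +1.940 V.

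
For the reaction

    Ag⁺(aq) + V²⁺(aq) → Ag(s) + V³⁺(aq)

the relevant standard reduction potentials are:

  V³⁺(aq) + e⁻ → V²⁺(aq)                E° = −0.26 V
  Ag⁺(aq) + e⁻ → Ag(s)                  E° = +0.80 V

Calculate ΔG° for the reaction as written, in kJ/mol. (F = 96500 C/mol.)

In the reaction as written Ag⁺(aq) is reduced, so the Ag⁺/Ag couple is the cathode and V³⁺/V²⁺ is the anode.
E°cell = +0.80 − (−0.26) = +1.06 V; balancing electrons gives n = 1.
ΔG° = −nFE°cell = −(1)(96500)(+1.06) J/mol = −102 kJ/mol.

−102 kJ/mol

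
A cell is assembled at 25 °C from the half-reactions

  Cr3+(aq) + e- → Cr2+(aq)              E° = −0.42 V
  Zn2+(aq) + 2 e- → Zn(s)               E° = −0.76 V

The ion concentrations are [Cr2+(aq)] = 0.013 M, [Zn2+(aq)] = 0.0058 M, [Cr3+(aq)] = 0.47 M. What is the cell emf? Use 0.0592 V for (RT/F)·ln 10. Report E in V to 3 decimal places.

+0.498 V

The Cr³⁺/Cr²⁺ couple has the more positive E°, so it is the cathode; Zn²⁺/Zn is the anode.
E°cell = −0.42 − (−0.76) = +0.34 V, with n = 2 electrons transferred.
For the overall reaction 2 Cr3+(aq) + Zn(s) → 2 Cr2+(aq) + Zn2+(aq), Q = ([Cr2+(aq)]^2·[Zn2+(aq)]) / [Cr3+(aq)]^2 = 4.44×10^−6, giving log Q = −5.353.
Applying E = E° − (RT ln10/nF)·log Q gives +0.34 − (0.0592/2)(−5.353) = +0.498 V.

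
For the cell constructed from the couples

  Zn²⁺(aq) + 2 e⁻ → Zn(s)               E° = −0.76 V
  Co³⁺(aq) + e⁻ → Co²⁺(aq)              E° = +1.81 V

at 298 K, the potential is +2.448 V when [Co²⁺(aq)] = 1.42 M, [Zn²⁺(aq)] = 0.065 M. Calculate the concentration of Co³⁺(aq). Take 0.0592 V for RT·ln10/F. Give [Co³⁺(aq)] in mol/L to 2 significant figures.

0.0031 M

With Co³⁺/Co²⁺ at the cathode and Zn²⁺/Zn at the anode, E°cell = +1.81 − (−0.76) = +2.57 V (n = 2).
Since E = E° − (0.0592/n)·log Q, log Q = n(E° − E)/0.0592 = 4.122.
The balanced reaction is 2 Co³⁺(aq) + Zn(s) → 2 Co²⁺(aq) + Zn²⁺(aq), so Q = ([Co²⁺(aq)]^2·[Zn²⁺(aq)]) / [Co³⁺(aq)]^2.
Substituting the known concentrations and solving, log [Co³⁺(aq)] = −2.502 and [Co³⁺(aq)] = 0.0031 M.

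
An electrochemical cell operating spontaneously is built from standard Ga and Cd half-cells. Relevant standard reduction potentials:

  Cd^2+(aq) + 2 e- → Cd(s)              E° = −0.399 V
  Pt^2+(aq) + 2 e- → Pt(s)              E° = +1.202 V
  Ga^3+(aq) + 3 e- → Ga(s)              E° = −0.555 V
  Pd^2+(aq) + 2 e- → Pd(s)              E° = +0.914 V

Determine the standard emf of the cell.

The Cd²⁺/Cd couple has the higher E°, so Cd ion is reduced (cathode) and Ga is oxidized (anode).
E°cell = E°(cathode) − E°(anode) = −0.399 − (−0.555) = +0.156 V.

+0.156 V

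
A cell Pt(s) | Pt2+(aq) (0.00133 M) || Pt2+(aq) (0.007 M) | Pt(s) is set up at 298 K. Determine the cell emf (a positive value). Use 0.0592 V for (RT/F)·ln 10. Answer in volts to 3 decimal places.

0.021 V

For a concentration cell E°cell = 0, since both electrodes use the same couple.
The compartment with the higher Pt2+(aq) concentration (0.007 M) acts as the cathode; ions are reduced there and produced at the dilute (0.00133 M) anode.
With n = 2, Ecell = −(0.0592/2)·log([dilute]/[conc]) = −(0.0592/2)·log(0.00133/0.007) = +0.021 V.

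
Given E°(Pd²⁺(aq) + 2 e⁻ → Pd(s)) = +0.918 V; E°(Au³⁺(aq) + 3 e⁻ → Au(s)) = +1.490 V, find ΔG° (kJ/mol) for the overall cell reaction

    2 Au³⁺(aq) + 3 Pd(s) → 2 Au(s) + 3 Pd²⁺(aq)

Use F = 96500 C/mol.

In the reaction as written Au³⁺(aq) is reduced, so the Au³⁺/Au couple is the cathode and Pd²⁺/Pd is the anode.
E°cell = +1.490 − (+0.918) = +0.572 V; balancing electrons gives n = 6.
ΔG° = −nFE°cell = −(6)(96500)(+0.572) J/mol = −331 kJ/mol.

−331 kJ/mol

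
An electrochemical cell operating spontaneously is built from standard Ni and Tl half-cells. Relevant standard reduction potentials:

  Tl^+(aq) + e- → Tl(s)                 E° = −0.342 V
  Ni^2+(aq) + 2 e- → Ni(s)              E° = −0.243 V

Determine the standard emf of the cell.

The Ni²⁺/Ni couple has the higher E°, so Ni ion is reduced (cathode) and Tl is oxidized (anode).
E°cell = E°(cathode) − E°(anode) = −0.243 − (−0.342) = +0.099 V.

+0.099 V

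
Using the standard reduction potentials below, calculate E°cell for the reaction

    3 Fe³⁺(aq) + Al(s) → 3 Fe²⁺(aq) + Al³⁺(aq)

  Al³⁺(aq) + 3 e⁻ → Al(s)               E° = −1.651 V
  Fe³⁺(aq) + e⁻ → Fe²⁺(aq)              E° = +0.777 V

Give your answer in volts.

+2.428 V

In the reaction as written, Fe³⁺(aq) is reduced (cathode) and Al³⁺(aq) is produced by oxidation at the anode.
E°cell = E°(cathode) − E°(anode) = +0.777 − (−1.651) = +2.428 V.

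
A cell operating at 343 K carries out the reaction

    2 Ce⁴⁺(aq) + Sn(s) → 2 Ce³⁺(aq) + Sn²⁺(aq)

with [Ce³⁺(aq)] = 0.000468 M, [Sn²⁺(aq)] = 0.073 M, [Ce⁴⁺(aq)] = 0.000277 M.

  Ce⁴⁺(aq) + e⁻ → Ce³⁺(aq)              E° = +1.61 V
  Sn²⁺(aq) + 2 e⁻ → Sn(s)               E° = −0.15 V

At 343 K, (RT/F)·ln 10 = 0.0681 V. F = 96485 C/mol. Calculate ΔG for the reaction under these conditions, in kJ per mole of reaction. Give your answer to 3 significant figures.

−344 kJ/mol

With Ce⁴⁺/Ce³⁺ reduced at the cathode, E°cell = +1.61 − (−0.15) = +1.76 V and n = 2.
Q = ([Ce³⁺(aq)]^2·[Sn²⁺(aq)]) / [Ce⁴⁺(aq)]^2 = 0.208, so log Q = −0.681 and E = +1.76 − (0.0681/2)(−0.681) = +1.7832 V.
Then ΔG = −nFE = −2 × 96485 × +1.7832 J/mol = −344 kJ/mol.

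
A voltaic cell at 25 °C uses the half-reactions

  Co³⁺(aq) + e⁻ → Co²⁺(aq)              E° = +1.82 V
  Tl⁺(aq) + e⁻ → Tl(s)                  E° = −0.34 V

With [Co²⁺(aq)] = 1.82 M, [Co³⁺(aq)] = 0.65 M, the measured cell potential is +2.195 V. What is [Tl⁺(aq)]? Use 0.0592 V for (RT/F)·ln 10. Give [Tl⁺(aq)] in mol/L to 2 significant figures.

With Co³⁺/Co²⁺ at the cathode and Tl⁺/Tl at the anode, E°cell = +1.82 − (−0.34) = +2.16 V (n = 1).
From the Nernst equation, log Q = n(E° − E)/0.0592 = 1·(+2.16 − (+2.195))/0.0592 = −0.591.
Balancing electrons gives Co³⁺(aq) + Tl(s) → Co²⁺(aq) + Tl⁺(aq); thus Q = ([Co²⁺(aq)]·[Tl⁺(aq)]) / [Co³⁺(aq)].
Solving for the unknown gives log [Tl⁺(aq)] = −1.038, so [Tl⁺(aq)] ≈ 0.092 M.

0.092 M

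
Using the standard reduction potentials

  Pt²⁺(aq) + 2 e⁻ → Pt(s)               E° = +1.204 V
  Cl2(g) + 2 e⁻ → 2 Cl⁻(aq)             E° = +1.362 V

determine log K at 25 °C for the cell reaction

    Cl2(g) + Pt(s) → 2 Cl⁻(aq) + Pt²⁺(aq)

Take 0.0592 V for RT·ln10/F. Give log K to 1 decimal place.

log K = 5.3

The Cl₂/Cl⁻ couple is reduced (cathode); E°cell = +1.362 − (+1.204) = +0.158 V with n = 2.
At equilibrium E = 0, so log K = nE°cell / 0.0592 = (2)(+0.158) / 0.0592 = 5.3.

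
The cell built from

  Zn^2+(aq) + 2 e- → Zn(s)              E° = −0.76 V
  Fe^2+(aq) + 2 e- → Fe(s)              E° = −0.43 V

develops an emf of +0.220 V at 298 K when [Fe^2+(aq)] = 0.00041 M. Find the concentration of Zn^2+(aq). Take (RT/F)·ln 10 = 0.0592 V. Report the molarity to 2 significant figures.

2.1 M

Fe²⁺/Fe is the cathode (higher E°); E°cell = −0.43 − (−0.76) = +0.33 V with n = 2.
From the Nernst equation, log Q = n(E° − E)/0.0592 = 2·(+0.33 − (+0.220))/0.0592 = 3.716.
The balanced reaction is Fe^2+(aq) + Zn(s) → Fe(s) + Zn^2+(aq), so Q = [Zn^2+(aq)] / [Fe^2+(aq)].
Solving for the unknown gives log [Zn^2+(aq)] = 0.329, so [Zn^2+(aq)] ≈ 2.1 M.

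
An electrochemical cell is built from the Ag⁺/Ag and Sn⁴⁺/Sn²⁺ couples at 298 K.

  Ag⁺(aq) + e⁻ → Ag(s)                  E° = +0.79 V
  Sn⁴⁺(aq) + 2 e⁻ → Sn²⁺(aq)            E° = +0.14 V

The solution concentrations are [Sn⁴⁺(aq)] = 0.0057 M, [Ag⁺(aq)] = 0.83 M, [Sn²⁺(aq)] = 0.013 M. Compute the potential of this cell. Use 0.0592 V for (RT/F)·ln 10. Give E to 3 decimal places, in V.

Ag⁺/Ag is reduced (cathode, E° = +0.79 V) and Sn⁴⁺/Sn²⁺ is oxidized (anode).
E°cell = +0.79 − (+0.14) = +0.65 V, with n = 2 electrons transferred.
For the overall reaction 2 Ag⁺(aq) + Sn²⁺(aq) → 2 Ag(s) + Sn⁴⁺(aq), Q = [Sn⁴⁺(aq)] / ([Ag⁺(aq)]^2·[Sn²⁺(aq)]) = 0.636, giving log Q = −0.196.
E = E° − (0.0592/n)·log Q = +0.65 − (0.0592/2)(−0.196) = +0.656 V.

+0.656 V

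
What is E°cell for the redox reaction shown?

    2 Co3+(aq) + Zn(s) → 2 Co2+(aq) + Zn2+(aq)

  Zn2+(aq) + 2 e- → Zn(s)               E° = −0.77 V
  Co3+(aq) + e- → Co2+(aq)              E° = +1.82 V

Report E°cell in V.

In the reaction as written, Co3+(aq) is reduced (cathode) and Zn2+(aq) is produced by oxidation at the anode.
E°cell = E°(cathode) − E°(anode) = +1.82 − (−0.77) = +2.59 V.

+2.59 V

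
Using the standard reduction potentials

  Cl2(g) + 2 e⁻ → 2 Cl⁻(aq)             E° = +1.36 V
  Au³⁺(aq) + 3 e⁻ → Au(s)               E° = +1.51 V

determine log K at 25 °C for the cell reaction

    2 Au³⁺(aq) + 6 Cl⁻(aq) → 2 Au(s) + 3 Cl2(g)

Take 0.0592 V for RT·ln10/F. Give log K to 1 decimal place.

The Au³⁺/Au couple is reduced (cathode); E°cell = +1.51 − (+1.36) = +0.15 V with n = 6.
At equilibrium E = 0, so log K = nE°cell / 0.0592 = (6)(+0.15) / 0.0592 = 15.2.

log K = 15.2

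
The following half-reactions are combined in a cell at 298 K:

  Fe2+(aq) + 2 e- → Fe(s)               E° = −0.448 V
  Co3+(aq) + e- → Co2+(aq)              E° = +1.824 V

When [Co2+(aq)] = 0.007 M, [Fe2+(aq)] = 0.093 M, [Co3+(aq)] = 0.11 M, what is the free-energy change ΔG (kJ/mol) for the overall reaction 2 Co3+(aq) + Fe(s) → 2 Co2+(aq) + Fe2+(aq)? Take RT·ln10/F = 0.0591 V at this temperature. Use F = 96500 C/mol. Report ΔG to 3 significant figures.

−458 kJ/mol

The standard cell potential is +1.824 − (−0.448) = +2.272 V, with n = 2 electrons in the balanced equation.
Q = ([Co2+(aq)]^2·[Fe2+(aq)]) / [Co3+(aq)]^2 = 0.000377, so log Q = −3.424 and E = +2.272 − (0.0591/2)(−3.424) = +2.3732 V.
Finally ΔG = −nFE = −(2)(96500 C/mol)(+2.3732 V) = −458 kJ/mol.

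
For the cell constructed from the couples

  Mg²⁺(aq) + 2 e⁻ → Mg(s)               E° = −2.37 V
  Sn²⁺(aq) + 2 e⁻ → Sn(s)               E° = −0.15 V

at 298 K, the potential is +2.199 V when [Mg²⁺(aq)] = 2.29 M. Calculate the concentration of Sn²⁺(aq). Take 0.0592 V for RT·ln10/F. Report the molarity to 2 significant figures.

Sn²⁺/Sn is the cathode (higher E°); E°cell = −0.15 − (−2.37) = +2.22 V with n = 2.
From the Nernst equation, log Q = n(E° − E)/0.0592 = 2·(+2.22 − (+2.199))/0.0592 = 0.709.
The balanced reaction is Sn²⁺(aq) + Mg(s) → Sn(s) + Mg²⁺(aq), so Q = [Mg²⁺(aq)] / [Sn²⁺(aq)].
Solving for the unknown gives log [Sn²⁺(aq)] = −0.349, so [Sn²⁺(aq)] ≈ 0.45 M.

0.45 M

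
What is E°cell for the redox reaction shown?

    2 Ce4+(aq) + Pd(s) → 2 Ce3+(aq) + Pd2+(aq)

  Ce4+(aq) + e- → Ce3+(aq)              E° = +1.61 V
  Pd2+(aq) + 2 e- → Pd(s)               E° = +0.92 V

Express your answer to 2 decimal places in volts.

Ce4+(aq) gains electrons, so the Ce⁴⁺/Ce³⁺ couple is the cathode; the Pd²⁺/Pd couple is the anode.
E°cell = E°(cathode) − E°(anode) = +1.61 − (+0.92) = +0.69 V.

+0.69 V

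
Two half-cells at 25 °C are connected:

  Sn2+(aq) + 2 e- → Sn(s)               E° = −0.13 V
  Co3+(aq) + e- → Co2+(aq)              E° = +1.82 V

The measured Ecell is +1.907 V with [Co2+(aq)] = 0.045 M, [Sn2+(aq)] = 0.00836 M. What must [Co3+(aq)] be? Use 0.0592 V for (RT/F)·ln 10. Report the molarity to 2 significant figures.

The Co³⁺/Co²⁺ couple has the larger reduction potential, so it is the cathode: E°cell = +1.82 − (−0.13) = +1.95 V and n = 2.
From the Nernst equation, log Q = n(E° − E)/0.0592 = 2·(+1.95 − (+1.907))/0.0592 = 1.453.
Balancing electrons gives 2 Co3+(aq) + Sn(s) → 2 Co2+(aq) + Sn2+(aq); thus Q = ([Co2+(aq)]^2·[Sn2+(aq)]) / [Co3+(aq)]^2.
Isolating [Co3+(aq)] in Q = 10^{1.453} yields log [Co3+(aq)] = −3.112, i.e. 0.00077 M.

0.00077 M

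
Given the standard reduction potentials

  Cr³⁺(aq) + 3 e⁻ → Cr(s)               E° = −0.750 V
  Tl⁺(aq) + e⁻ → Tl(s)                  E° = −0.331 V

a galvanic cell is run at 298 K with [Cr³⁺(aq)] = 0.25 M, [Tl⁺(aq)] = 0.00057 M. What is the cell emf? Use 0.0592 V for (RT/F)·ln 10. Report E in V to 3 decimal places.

+0.239 V

The Tl⁺/Tl couple has the more positive E°, so it is the cathode; Cr³⁺/Cr is the anode.
The standard potential is −0.331 − (−0.750) = +0.419 V and the balanced reaction transfers n = 3 electrons.
The balanced reaction is 3 Tl⁺(aq) + Cr(s) → 3 Tl(s) + Cr³⁺(aq), so Q = [Cr³⁺(aq)] / [Tl⁺(aq)]^3 = 1.35×10^9 and log Q = 9.130.
Applying E = E° − (RT ln10/nF)·log Q gives +0.419 − (0.0592/3)(9.130) = +0.239 V.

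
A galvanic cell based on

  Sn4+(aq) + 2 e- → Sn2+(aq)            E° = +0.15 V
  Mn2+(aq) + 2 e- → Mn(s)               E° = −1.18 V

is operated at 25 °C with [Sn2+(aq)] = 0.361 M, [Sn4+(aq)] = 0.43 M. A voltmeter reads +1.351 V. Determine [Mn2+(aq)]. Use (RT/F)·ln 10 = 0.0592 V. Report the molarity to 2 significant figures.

0.23 M

With Sn⁴⁺/Sn²⁺ at the cathode and Mn²⁺/Mn at the anode, E°cell = +0.15 − (−1.18) = +1.33 V (n = 2).
From the Nernst equation, log Q = n(E° − E)/0.0592 = 2·(+1.33 − (+1.351))/0.0592 = −0.709.
The balanced reaction is Sn4+(aq) + Mn(s) → Sn2+(aq) + Mn2+(aq), so Q = ([Sn2+(aq)]·[Mn2+(aq)]) / [Sn4+(aq)].
Solving for the unknown gives log [Mn2+(aq)] = −0.633, so [Mn2+(aq)] ≈ 0.23 M.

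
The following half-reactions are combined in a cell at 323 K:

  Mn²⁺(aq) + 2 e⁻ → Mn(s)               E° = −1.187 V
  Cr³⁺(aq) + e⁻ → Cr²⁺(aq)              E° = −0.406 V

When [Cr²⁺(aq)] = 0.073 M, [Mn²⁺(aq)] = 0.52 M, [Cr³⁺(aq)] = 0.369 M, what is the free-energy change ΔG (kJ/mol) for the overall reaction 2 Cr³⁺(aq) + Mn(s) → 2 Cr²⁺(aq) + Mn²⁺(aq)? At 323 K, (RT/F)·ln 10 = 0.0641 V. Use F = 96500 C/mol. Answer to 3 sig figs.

With Cr³⁺/Cr²⁺ reduced at the cathode, E°cell = −0.406 − (−1.187) = +0.781 V and n = 2.
Q = ([Cr²⁺(aq)]^2·[Mn²⁺(aq)]) / [Cr³⁺(aq)]^2 = 0.0204, so log Q = −1.691 and E = +0.781 − (0.0641/2)(−1.691) = +0.8352 V.
Finally ΔG = −nFE = −(2)(96500 C/mol)(+0.8352 V) = −161 kJ/mol.

−161 kJ/mol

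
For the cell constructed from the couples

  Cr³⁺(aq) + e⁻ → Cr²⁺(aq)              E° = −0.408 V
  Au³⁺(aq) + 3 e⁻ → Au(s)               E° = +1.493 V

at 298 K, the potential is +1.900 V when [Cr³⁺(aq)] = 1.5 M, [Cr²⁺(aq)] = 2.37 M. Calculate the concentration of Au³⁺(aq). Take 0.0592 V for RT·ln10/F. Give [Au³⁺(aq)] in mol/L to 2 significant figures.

0.23 M

Au³⁺/Au is the cathode (higher E°); E°cell = +1.493 − (−0.408) = +1.901 V with n = 3.
Rearranging E = E° − (0.0592/n)·log Q gives log Q = 3(+1.901 − (+1.900))/0.0592 = 0.051.
The balanced reaction is Au³⁺(aq) + 3 Cr²⁺(aq) → Au(s) + 3 Cr³⁺(aq), so Q = [Cr³⁺(aq)]^3 / ([Au³⁺(aq)]·[Cr²⁺(aq)]^3).
Substituting the known concentrations and solving, log [Au³⁺(aq)] = −0.647 and [Au³⁺(aq)] = 0.23 M.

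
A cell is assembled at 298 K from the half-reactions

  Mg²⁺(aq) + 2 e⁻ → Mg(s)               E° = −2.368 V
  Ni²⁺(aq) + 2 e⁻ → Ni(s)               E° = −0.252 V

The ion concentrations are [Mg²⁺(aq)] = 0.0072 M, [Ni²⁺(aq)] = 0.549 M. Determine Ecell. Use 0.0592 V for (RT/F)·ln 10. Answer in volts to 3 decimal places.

+2.172 V

Ni²⁺/Ni is reduced (cathode, E° = −0.252 V) and Mg²⁺/Mg is oxidized (anode).
E°cell = E°cat − E°an = −0.252 − (−2.368) = +2.116 V; n = 2.
The balanced reaction is Ni²⁺(aq) + Mg(s) → Ni(s) + Mg²⁺(aq), so Q = [Mg²⁺(aq)] / [Ni²⁺(aq)] = 0.0131 and log Q = −1.882.
E = E° − (0.0592/n)·log Q = +2.116 − (0.0592/2)(−1.882) = +2.172 V.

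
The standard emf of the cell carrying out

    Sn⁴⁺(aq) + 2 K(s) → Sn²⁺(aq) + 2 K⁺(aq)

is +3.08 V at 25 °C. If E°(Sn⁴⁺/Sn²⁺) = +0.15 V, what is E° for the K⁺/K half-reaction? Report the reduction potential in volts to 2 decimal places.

In the reaction as written the Sn⁴⁺/Sn²⁺ couple is reduced (cathode) and K⁺/K is oxidized (anode), so E°cell = E°(Sn⁴⁺/Sn²⁺) − E°(K⁺/K).
E°(K⁺/K) = E°(cathode) − E°cell = +0.15 − (+3.08) = −2.93 V.

−2.93 V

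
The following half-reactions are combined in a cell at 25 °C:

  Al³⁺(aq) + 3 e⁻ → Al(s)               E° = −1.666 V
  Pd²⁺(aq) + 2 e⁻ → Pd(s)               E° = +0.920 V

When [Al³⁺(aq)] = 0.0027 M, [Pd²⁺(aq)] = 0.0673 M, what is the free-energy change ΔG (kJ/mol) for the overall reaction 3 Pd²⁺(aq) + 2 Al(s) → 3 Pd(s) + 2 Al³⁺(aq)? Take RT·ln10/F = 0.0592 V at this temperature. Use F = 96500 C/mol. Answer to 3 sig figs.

E°cell = +0.920 − (−1.666) = +2.586 V; the balanced reaction transfers n = 6 electrons.
The reaction quotient is [Al³⁺(aq)]^2 / [Pd²⁺(aq)]^3 = 0.0239; by Nernst, E = +2.586 − (0.0592/6)(−1.621) = +2.6020 V.
Then ΔG = −nFE = −6 × 96500 × +2.6020 J/mol = −1510 kJ/mol.

−1510 kJ/mol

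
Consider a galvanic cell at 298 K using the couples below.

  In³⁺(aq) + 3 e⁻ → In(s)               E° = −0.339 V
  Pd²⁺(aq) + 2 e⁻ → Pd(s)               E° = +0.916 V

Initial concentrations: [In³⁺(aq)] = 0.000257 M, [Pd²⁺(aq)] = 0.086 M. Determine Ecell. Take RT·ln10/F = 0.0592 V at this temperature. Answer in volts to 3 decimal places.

+1.294 V

The Pd²⁺/Pd couple has the more positive E°, so it is the cathode; In³⁺/In is the anode.
The standard potential is +0.916 − (−0.339) = +1.255 V and the balanced reaction transfers n = 6 electrons.
Balancing gives 3 Pd²⁺(aq) + 2 In(s) → 3 Pd(s) + 2 In³⁺(aq); hence Q = [In³⁺(aq)]^2 / [Pd²⁺(aq)]^3 = 0.000104 (log Q = −3.984).
E = E° − (0.0592/n)·log Q = +1.255 − (0.0592/6)(−3.984) = +1.294 V.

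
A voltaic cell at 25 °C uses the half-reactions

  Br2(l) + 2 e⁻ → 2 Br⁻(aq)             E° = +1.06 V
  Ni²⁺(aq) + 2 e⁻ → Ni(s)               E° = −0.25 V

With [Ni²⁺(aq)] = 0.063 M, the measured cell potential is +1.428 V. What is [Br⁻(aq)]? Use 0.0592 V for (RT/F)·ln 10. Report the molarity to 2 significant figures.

Br₂/Br⁻ is the cathode (higher E°); E°cell = +1.06 − (−0.25) = +1.31 V with n = 2.
Rearranging E = E° − (0.0592/n)·log Q gives log Q = 2(+1.31 − (+1.428))/0.0592 = −3.986.
The balanced reaction is Br2(l) + Ni(s) → 2 Br⁻(aq) + Ni²⁺(aq), so Q = [Br⁻(aq)]^2·[Ni²⁺(aq)].
Substituting the known concentrations and solving, log [Br⁻(aq)] = −1.393 and [Br⁻(aq)] = 0.040 M.

0.040 M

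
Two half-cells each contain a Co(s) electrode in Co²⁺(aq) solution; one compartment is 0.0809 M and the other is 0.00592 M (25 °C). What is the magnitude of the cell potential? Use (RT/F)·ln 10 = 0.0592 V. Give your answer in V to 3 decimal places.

0.034 V

For a concentration cell E°cell = 0, since both electrodes use the same couple.
The compartment with the higher Co²⁺(aq) concentration (0.0809 M) acts as the cathode; ions are reduced there and produced at the dilute (0.00592 M) anode.
With n = 2, Ecell = −(0.0592/2)·log([dilute]/[conc]) = −(0.0592/2)·log(0.00592/0.0809) = +0.034 V.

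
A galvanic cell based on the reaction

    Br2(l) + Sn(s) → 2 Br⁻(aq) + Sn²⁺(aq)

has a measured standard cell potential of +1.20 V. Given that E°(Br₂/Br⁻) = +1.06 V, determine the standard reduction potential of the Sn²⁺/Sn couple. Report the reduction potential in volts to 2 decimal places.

In the reaction as written the Br₂/Br⁻ couple is reduced (cathode) and Sn²⁺/Sn is oxidized (anode), so E°cell = E°(Br₂/Br⁻) − E°(Sn²⁺/Sn).
E°(Sn²⁺/Sn) = E°(cathode) − E°cell = +1.06 − (+1.20) = −0.14 V.

−0.14 V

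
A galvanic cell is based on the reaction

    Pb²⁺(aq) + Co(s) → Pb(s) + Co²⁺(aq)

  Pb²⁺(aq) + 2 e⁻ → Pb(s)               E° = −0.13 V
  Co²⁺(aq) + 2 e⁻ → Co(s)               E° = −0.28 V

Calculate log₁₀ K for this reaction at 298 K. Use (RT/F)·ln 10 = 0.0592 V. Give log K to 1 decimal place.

The Pb²⁺/Pb couple is reduced (cathode); E°cell = −0.13 − (−0.28) = +0.15 V with n = 2.
At equilibrium E = 0, so log K = nE°cell / 0.0592 = (2)(+0.15) / 0.0592 = 5.1.

log K = 5.1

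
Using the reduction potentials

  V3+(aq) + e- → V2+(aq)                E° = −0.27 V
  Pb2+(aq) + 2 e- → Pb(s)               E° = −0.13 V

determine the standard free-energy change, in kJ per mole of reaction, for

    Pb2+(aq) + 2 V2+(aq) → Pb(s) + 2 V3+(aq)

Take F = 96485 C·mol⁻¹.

In the reaction as written Pb2+(aq) is reduced, so the Pb²⁺/Pb couple is the cathode and V³⁺/V²⁺ is the anode.
E°cell = −0.13 − (−0.27) = +0.14 V; balancing electrons gives n = 2.
ΔG° = −nFE°cell = −(2)(96485)(+0.14) J/mol = −27.0 kJ/mol.

−27.0 kJ/mol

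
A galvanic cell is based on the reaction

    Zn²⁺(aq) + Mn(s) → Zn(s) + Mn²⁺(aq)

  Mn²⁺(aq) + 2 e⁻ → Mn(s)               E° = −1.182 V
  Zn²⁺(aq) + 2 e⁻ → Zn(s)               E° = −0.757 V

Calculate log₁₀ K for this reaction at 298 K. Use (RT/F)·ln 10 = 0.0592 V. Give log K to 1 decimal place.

The Zn²⁺/Zn couple is reduced (cathode); E°cell = −0.757 − (−1.182) = +0.425 V with n = 2.
At equilibrium E = 0, so log K = nE°cell / 0.0592 = (2)(+0.425) / 0.0592 = 14.4.

log K = 14.4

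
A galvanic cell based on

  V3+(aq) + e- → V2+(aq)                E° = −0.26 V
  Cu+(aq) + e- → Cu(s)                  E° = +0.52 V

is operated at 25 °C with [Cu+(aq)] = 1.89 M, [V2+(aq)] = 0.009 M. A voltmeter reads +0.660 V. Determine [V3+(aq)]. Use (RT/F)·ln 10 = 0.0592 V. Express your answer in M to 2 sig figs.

The Cu⁺/Cu couple has the larger reduction potential, so it is the cathode: E°cell = +0.52 − (−0.26) = +0.78 V and n = 1.
From the Nernst equation, log Q = n(E° − E)/0.0592 = 1·(+0.78 − (+0.660))/0.0592 = 2.027.
Balancing electrons gives Cu+(aq) + V2+(aq) → Cu(s) + V3+(aq); thus Q = [V3+(aq)] / ([Cu+(aq)]·[V2+(aq)]).
Isolating [V3+(aq)] in Q = 10^{2.027} yields log [V3+(aq)] = 0.258, i.e. 1.8 M.

1.8 M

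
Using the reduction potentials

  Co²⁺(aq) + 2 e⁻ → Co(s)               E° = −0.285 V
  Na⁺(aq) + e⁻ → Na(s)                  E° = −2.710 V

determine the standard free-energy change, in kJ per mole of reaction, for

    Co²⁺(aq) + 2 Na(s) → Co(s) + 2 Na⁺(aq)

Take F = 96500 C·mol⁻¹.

In the reaction as written Co²⁺(aq) is reduced, so the Co²⁺/Co couple is the cathode and Na⁺/Na is the anode.
E°cell = −0.285 − (−2.710) = +2.425 V; balancing electrons gives n = 2.
ΔG° = −nFE°cell = −(2)(96500)(+2.425) J/mol = −468 kJ/mol.

−468 kJ/mol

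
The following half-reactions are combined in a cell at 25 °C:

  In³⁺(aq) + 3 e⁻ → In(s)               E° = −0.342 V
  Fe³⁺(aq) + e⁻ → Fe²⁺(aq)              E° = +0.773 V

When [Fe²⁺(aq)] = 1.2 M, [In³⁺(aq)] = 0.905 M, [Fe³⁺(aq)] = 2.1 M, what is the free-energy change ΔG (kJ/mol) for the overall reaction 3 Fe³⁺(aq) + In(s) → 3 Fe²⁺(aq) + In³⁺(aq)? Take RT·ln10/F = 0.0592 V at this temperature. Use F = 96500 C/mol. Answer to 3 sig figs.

The standard cell potential is +0.773 − (−0.342) = +1.115 V, with n = 3 electrons in the balanced equation.
Here Q = ([Fe²⁺(aq)]^3·[In³⁺(aq)]) / [Fe³⁺(aq)]^3 = 0.169 (log Q = −0.772), giving E = +1.115 − (0.0592/3)·(−0.772) = +1.1302 V.
Finally ΔG = −nFE = −(3)(96500 C/mol)(+1.1302 V) = −327 kJ/mol.

−327 kJ/mol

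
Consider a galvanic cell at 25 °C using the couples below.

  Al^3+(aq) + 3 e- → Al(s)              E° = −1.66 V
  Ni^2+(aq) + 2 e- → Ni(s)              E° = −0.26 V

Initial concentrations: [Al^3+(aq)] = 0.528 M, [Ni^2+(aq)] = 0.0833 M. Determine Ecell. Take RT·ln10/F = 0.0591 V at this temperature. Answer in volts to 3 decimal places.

Since E°(Ni²⁺/Ni) > E°(Al³⁺/Al), Ni²⁺/Ni serves as the cathode.
The standard potential is −0.26 − (−1.66) = +1.40 V and the balanced reaction transfers n = 6 electrons.
The balanced reaction is 3 Ni^2+(aq) + 2 Al(s) → 3 Ni(s) + 2 Al^3+(aq), so Q = [Al^3+(aq)]^2 / [Ni^2+(aq)]^3 = 482 and log Q = 2.683.
By the Nernst equation, E = +1.40 − (0.0591/6)·(2.683) = +1.374 V.

+1.374 V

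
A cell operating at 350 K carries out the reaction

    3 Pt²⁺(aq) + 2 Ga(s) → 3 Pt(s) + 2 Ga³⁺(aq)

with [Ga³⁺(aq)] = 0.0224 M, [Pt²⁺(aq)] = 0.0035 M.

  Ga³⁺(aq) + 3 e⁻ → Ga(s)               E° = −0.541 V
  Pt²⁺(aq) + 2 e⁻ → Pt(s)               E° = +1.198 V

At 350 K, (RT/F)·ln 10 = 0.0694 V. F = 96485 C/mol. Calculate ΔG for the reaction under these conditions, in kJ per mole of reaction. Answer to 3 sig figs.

E°cell = +1.198 − (−0.541) = +1.739 V; the balanced reaction transfers n = 6 electrons.
The reaction quotient is [Ga³⁺(aq)]^2 / [Pt²⁺(aq)]^3 = 1.17×10^4; by Nernst, E = +1.739 − (0.0694/6)(4.068) = +1.6919 V.
Then ΔG = −nFE = −6 × 96485 × +1.6919 J/mol = −979 kJ/mol.

−979 kJ/mol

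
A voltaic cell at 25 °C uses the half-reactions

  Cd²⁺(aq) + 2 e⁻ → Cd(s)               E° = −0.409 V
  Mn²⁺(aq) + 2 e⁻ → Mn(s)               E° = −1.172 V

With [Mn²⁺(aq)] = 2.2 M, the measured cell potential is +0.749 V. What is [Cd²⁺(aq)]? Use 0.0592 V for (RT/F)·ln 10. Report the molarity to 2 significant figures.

0.74 M

The Cd²⁺/Cd couple has the larger reduction potential, so it is the cathode: E°cell = −0.409 − (−1.172) = +0.763 V and n = 2.
Rearranging E = E° − (0.0592/n)·log Q gives log Q = 2(+0.763 − (+0.749))/0.0592 = 0.473.
For Cd²⁺(aq) + Mn(s) → Cd(s) + Mn²⁺(aq), the reaction quotient is Q = [Mn²⁺(aq)] / [Cd²⁺(aq)].
Substituting the known concentrations and solving, log [Cd²⁺(aq)] = −0.131 and [Cd²⁺(aq)] = 0.74 M.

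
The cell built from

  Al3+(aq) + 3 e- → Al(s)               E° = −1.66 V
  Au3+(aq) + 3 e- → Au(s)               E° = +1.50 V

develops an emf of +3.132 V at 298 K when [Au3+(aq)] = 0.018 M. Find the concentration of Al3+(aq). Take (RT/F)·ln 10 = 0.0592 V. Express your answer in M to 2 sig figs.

Au³⁺/Au is the cathode (higher E°); E°cell = +1.50 − (−1.66) = +3.16 V with n = 3.
Since E = E° − (0.0592/n)·log Q, log Q = n(E° − E)/0.0592 = 1.419.
Balancing electrons gives Au3+(aq) + Al(s) → Au(s) + Al3+(aq); thus Q = [Al3+(aq)] / [Au3+(aq)].
Solving for the unknown gives log [Al3+(aq)] = −0.326, so [Al3+(aq)] ≈ 0.47 M.

0.47 M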